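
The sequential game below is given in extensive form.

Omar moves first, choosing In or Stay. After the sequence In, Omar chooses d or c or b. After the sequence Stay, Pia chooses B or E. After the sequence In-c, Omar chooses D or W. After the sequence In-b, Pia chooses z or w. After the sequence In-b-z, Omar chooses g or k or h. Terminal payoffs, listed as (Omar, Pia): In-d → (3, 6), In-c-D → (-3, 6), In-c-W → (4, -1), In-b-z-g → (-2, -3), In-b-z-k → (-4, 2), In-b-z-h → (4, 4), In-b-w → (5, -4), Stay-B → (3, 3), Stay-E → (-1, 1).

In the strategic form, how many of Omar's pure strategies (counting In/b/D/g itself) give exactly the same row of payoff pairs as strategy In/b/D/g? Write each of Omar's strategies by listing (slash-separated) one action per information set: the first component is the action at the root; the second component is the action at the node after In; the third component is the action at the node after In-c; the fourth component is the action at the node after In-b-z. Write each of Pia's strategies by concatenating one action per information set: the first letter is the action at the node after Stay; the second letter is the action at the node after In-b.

Row for In/b/D/g (columns Bz, Bw, Ez, Ew): (-2,-3) (5,-4) (-2,-3) (5,-4).
Under In/b/D/g, Omar's choice at the node after In-c can never be reached regardless of what Pia does, so varying those choices leaves every outcome unchanged.
Holding the reachable choices fixed and varying the unreachable one freely already gives 2 equivalent strategies.
No other strategy reproduces this row, so those 2 are the full class: In/b/D/g, In/b/W/g.

2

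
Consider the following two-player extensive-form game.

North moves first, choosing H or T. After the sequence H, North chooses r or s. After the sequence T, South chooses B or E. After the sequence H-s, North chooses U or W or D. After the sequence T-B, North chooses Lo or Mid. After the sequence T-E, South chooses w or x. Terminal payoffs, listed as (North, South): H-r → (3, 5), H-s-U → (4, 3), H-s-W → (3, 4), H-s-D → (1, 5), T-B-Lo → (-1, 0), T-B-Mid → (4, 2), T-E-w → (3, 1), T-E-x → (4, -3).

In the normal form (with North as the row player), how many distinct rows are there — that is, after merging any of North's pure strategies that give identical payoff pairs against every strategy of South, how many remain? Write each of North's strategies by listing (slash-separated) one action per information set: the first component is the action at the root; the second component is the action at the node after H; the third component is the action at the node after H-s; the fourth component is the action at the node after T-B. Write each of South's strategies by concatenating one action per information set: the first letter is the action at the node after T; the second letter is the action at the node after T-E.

North has 24 pure strategies: H/r/U/Lo, H/r/U/Mid, H/r/W/Lo, H/r/W/Mid, H/r/D/Lo, H/r/D/Mid, H/s/U/Lo, H/s/U/Mid, H/s/W/Lo, H/s/W/Mid, H/s/D/Lo, H/s/D/Mid, T/r/U/Lo, T/r/U/Mid, T/r/W/Lo, T/r/W/Mid, T/r/D/Lo, T/r/D/Mid, T/s/U/Lo, T/s/U/Mid, T/s/W/Lo, T/s/W/Mid, T/s/D/Lo, T/s/D/Mid. Columns: Bw, Bx, Ew, Ex.
{H/r/U/Lo, H/r/U/Mid, H/r/W/Lo, H/r/W/Mid, H/r/D/Lo, H/r/D/Mid} → row (3,5) (3,5) (3,5) (3,5)
{H/s/U/Lo, H/s/U/Mid} → row (4,3) (4,3) (4,3) (4,3)
{H/s/W/Lo, H/s/W/Mid} → row (3,4) (3,4) (3,4) (3,4)
{H/s/D/Lo, H/s/D/Mid} → row (1,5) (1,5) (1,5) (1,5)
{T/r/U/Lo, T/r/W/Lo, T/r/D/Lo, T/s/U/Lo, T/s/W/Lo, T/s/D/Lo} → row (-1,0) (-1,0) (3,1) (4,-3)
{T/r/U/Mid, T/r/W/Mid, T/r/D/Mid, T/s/U/Mid, T/s/W/Mid, T/s/D/Mid} → row (4,2) (4,2) (3,1) (4,-3)
That's 6 distinct rows out of 24 strategies.

6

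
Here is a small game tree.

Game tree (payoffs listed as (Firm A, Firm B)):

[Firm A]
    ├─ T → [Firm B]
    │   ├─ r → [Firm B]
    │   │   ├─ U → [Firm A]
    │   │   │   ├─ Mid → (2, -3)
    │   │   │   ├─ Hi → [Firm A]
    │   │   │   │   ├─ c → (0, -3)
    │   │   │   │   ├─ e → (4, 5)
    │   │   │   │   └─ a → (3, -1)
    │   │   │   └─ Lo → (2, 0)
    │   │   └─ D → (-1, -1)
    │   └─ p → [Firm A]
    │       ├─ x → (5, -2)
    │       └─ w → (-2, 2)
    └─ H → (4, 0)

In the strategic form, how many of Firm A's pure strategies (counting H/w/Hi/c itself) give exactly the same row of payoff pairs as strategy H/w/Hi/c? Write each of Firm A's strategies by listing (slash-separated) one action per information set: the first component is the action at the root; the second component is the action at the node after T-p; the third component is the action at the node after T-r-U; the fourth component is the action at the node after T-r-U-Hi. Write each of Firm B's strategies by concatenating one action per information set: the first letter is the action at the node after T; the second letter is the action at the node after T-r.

Row for H/w/Hi/c (columns rU, rD, pU, pD): (4,0) (4,0) (4,0) (4,0).
Under H/w/Hi/c, Firm A's choice at the node after T-p and at the node after T-r-U and at the node after T-r-U-Hi can never be reached regardless of what Firm B does, so varying those choices leaves every outcome unchanged.
Holding the reachable choices fixed and varying the unreachable ones freely already gives 2 × 3 × 3 = 18 equivalent strategies.
No other strategy reproduces this row, so those 18 are the full class: H/x/Mid/c, H/x/Mid/e, H/x/Mid/a, H/x/Hi/c, H/x/Hi/e, H/x/Hi/a, H/x/Lo/c, H/x/Lo/e, H/x/Lo/a, H/w/Mid/c, H/w/Mid/e, H/w/Mid/a, H/w/Hi/c, H/w/Hi/e, H/w/Hi/a, H/w/Lo/c, H/w/Lo/e, H/w/Lo/a.

18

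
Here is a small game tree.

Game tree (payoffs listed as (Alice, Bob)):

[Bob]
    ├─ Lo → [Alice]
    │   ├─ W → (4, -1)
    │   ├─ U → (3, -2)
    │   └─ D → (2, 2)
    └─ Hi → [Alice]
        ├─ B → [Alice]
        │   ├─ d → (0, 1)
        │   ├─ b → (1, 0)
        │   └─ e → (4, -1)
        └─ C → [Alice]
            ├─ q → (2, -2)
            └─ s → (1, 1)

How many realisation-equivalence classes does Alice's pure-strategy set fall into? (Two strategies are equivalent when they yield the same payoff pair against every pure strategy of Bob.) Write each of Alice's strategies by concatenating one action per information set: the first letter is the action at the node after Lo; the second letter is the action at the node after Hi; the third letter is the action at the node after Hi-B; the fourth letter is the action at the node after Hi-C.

15

Alice has 36 pure strategies: WBdq, WBds, WBbq, WBbs, WBeq, WBes, WCdq, WCds, WCbq, WCbs, WCeq, WCes, UBdq, UBds, UBbq, UBbs, UBeq, UBes, UCdq, UCds, UCbq, UCbs, UCeq, UCes, DBdq, DBds, DBbq, DBbs, DBeq, DBes, DCdq, DCds, DCbq, DCbs, DCeq, DCes. Columns: Lo, Hi.
{WBdq, WBds} → row (4,-1) (0,1)
{WBbq, WBbs} → row (4,-1) (1,0)
{WBeq, WBes} → row (4,-1) (4,-1)
{WCdq, WCbq, WCeq} → row (4,-1) (2,-2)
{WCds, WCbs, WCes} → row (4,-1) (1,1)
{UBdq, UBds} → row (3,-2) (0,1)
{UBbq, UBbs} → row (3,-2) (1,0)
{UBeq, UBes} → row (3,-2) (4,-1)
{UCdq, UCbq, UCeq} → row (3,-2) (2,-2)
{UCds, UCbs, UCes} → row (3,-2) (1,1)
{DBdq, DBds} → row (2,2) (0,1)
{DBbq, DBbs} → row (2,2) (1,0)
{DBeq, DBes} → row (2,2) (4,-1)
{DCdq, DCbq, DCeq} → row (2,2) (2,-2)
{DCds, DCbs, DCes} → row (2,2) (1,1)
That's 15 distinct rows out of 36 strategies.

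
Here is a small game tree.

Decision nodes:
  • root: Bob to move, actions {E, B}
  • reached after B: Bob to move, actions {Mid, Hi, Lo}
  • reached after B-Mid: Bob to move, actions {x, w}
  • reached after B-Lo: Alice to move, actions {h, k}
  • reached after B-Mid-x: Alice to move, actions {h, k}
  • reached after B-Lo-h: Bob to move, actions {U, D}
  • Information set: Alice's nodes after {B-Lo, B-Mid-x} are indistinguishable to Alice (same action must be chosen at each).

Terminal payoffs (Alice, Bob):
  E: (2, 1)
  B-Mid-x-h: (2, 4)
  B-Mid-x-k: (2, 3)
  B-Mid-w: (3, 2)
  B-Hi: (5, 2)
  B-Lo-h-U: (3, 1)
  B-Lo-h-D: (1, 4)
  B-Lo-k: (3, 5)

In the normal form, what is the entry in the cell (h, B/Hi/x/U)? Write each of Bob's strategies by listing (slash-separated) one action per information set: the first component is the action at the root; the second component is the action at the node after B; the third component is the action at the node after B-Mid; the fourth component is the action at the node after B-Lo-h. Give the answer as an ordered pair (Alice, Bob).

Trace the play path from the root:
  Bob plays B
  Bob plays Hi at [B]
→ terminal payoff (5, 2).
(Alice's choice at the information set {B-Lo, B-Mid-x} is never reached on this path, so it doesn't affect the outcome.)

(5, 2)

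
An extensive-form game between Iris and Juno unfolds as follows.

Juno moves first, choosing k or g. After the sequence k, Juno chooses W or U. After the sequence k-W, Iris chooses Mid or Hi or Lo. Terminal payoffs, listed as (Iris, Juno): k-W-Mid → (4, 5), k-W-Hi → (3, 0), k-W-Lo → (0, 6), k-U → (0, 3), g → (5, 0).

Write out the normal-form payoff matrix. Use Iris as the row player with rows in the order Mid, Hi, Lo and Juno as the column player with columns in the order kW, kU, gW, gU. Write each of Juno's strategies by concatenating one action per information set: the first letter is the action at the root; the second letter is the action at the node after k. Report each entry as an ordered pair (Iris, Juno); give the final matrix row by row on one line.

Mid: (4,5) (0,3) (5,0) (5,0) | Hi: (3,0) (0,3) (5,0) (5,0) | Lo: (0,6) (0,3) (5,0) (5,0)

Row Mid: kW→(4,5), kU→(0,3), gW→(5,0), gU→(5,0)
Row Hi: kW→(3,0), kU→(0,3), gW→(5,0), gU→(5,0)
Row Lo: kW→(0,6), kU→(0,3), gW→(5,0), gU→(5,0)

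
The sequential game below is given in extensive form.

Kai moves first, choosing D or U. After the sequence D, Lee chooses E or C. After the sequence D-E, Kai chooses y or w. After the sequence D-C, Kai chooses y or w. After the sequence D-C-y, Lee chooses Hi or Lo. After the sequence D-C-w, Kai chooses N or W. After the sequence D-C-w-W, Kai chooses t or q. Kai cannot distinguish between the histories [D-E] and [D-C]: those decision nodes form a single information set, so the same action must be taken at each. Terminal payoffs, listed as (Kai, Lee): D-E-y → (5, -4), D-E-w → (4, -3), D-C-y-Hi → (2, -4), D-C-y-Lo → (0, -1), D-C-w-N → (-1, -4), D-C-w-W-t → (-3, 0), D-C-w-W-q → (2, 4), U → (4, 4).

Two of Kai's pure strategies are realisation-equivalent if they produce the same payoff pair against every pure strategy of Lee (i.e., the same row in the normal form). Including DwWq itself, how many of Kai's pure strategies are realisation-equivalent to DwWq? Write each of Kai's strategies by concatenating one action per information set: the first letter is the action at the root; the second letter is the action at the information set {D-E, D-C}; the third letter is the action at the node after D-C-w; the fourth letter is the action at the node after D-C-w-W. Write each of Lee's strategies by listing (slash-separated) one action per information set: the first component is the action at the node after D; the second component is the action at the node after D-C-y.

Row for DwWq (columns E/Hi, E/Lo, C/Hi, C/Lo): (4,-3) (4,-3) (2,4) (2,4).
Every one of Kai's information sets is on the play path for some reply by Lee when Kai follows DwWq.
Changing the action at any of them therefore changes at least one column, so only DwWq itself gives this row.

1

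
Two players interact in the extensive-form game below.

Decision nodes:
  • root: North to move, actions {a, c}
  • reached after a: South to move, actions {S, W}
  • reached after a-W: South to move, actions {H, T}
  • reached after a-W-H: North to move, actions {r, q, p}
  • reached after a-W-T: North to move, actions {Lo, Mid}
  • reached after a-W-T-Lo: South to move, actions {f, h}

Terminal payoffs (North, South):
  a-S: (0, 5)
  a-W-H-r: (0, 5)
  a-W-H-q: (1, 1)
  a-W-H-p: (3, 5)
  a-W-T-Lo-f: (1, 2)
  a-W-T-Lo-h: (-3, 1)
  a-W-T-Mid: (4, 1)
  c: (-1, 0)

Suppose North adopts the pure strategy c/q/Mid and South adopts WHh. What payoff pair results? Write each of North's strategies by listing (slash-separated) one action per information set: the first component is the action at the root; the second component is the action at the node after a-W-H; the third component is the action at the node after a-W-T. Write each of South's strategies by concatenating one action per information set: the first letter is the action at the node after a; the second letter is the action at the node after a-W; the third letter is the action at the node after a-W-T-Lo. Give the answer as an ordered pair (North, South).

Trace the play path from the root:
  North plays c
→ terminal payoff (-1, 0).
(North's choice at the node after a-W-H is never reached on this path, so it doesn't affect the outcome.)

(-1, 0)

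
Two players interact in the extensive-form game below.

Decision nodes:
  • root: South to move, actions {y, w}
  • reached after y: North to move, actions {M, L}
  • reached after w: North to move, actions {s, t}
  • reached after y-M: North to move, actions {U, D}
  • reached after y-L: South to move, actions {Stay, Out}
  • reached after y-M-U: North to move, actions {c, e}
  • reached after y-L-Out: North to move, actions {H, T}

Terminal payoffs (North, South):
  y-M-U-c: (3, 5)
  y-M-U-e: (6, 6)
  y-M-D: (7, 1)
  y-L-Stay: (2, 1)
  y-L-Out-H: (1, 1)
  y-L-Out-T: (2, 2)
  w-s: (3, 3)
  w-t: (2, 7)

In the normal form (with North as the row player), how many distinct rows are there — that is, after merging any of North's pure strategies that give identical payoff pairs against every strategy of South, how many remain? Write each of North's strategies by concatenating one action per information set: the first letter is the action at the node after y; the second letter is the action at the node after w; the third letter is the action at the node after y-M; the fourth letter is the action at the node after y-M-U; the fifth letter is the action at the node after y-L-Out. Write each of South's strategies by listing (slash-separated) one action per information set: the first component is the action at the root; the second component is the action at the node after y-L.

10

North has 32 pure strategies: MsUcH, MsUcT, MsUeH, MsUeT, MsDcH, MsDcT, MsDeH, MsDeT, MtUcH, MtUcT, MtUeH, MtUeT, MtDcH, MtDcT, MtDeH, MtDeT, LsUcH, LsUcT, LsUeH, LsUeT, LsDcH, LsDcT, LsDeH, LsDeT, LtUcH, LtUcT, LtUeH, LtUeT, LtDcH, LtDcT, LtDeH, LtDeT. Columns: y/Stay, y/Out, w/Stay, w/Out.
{MsUcH, MsUcT} → row (3,5) (3,5) (3,3) (3,3)
{MsUeH, MsUeT} → row (6,6) (6,6) (3,3) (3,3)
{MsDcH, MsDcT, MsDeH, MsDeT} → row (7,1) (7,1) (3,3) (3,3)
{MtUcH, MtUcT} → row (3,5) (3,5) (2,7) (2,7)
{MtUeH, MtUeT} → row (6,6) (6,6) (2,7) (2,7)
{MtDcH, MtDcT, MtDeH, MtDeT} → row (7,1) (7,1) (2,7) (2,7)
{LsUcH, LsUeH, LsDcH, LsDeH} → row (2,1) (1,1) (3,3) (3,3)
{LsUcT, LsUeT, LsDcT, LsDeT} → row (2,1) (2,2) (3,3) (3,3)
{LtUcH, LtUeH, LtDcH, LtDeH} → row (2,1) (1,1) (2,7) (2,7)
{LtUcT, LtUeT, LtDcT, LtDeT} → row (2,1) (2,2) (2,7) (2,7)
That's 10 distinct rows out of 32 strategies.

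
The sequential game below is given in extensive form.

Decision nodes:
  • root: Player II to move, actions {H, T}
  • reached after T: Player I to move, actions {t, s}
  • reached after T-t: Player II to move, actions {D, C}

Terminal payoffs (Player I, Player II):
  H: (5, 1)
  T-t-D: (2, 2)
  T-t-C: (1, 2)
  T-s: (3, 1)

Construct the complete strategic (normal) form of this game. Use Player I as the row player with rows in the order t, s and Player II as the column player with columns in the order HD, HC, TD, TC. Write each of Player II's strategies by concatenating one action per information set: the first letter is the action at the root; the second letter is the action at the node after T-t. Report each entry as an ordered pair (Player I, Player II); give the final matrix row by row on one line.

t: (5,1) (5,1) (2,2) (1,2) | s: (5,1) (5,1) (3,1) (3,1)

Row t: HD→(5,1), HC→(5,1), TD→(2,2), TC→(1,2)
Row s: HD→(5,1), HC→(5,1), TD→(3,1), TC→(3,1)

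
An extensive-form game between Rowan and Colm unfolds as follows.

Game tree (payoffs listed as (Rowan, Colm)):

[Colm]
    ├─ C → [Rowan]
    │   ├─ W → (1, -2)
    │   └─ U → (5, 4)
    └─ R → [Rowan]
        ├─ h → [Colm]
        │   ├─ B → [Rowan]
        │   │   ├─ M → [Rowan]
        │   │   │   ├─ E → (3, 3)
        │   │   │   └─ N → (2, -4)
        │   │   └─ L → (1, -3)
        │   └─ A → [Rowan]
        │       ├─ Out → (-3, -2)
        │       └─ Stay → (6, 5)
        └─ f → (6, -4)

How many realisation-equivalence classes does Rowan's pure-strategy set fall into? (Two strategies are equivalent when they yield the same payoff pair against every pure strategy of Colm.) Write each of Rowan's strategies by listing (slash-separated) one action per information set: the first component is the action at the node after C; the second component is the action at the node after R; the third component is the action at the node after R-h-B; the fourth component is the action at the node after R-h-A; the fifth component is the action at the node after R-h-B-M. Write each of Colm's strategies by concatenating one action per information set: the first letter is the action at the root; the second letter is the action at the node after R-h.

Rowan has 32 pure strategies: W/h/M/Out/E, W/h/M/Out/N, W/h/M/Stay/E, W/h/M/Stay/N, W/h/L/Out/E, W/h/L/Out/N, W/h/L/Stay/E, W/h/L/Stay/N, W/f/M/Out/E, W/f/M/Out/N, W/f/M/Stay/E, W/f/M/Stay/N, W/f/L/Out/E, W/f/L/Out/N, W/f/L/Stay/E, W/f/L/Stay/N, U/h/M/Out/E, U/h/M/Out/N, U/h/M/Stay/E, U/h/M/Stay/N, U/h/L/Out/E, U/h/L/Out/N, U/h/L/Stay/E, U/h/L/Stay/N, U/f/M/Out/E, U/f/M/Out/N, U/f/M/Stay/E, U/f/M/Stay/N, U/f/L/Out/E, U/f/L/Out/N, U/f/L/Stay/E, U/f/L/Stay/N. Columns: CB, CA, RB, RA.
{W/h/M/Out/E} → row (1,-2) (1,-2) (3,3) (-3,-2)
{W/h/M/Out/N} → row (1,-2) (1,-2) (2,-4) (-3,-2)
{W/h/M/Stay/E} → row (1,-2) (1,-2) (3,3) (6,5)
{W/h/M/Stay/N} → row (1,-2) (1,-2) (2,-4) (6,5)
{W/h/L/Out/E, W/h/L/Out/N} → row (1,-2) (1,-2) (1,-3) (-3,-2)
{W/h/L/Stay/E, W/h/L/Stay/N} → row (1,-2) (1,-2) (1,-3) (6,5)
{W/f/M/Out/E, W/f/M/Out/N, W/f/M/Stay/E, W/f/M/Stay/N, W/f/L/Out/E, W/f/L/Out/N, W/f/L/Stay/E, W/f/L/Stay/N} → row (1,-2) (1,-2) (6,-4) (6,-4)
{U/h/M/Out/E} → row (5,4) (5,4) (3,3) (-3,-2)
{U/h/M/Out/N} → row (5,4) (5,4) (2,-4) (-3,-2)
{U/h/M/Stay/E} → row (5,4) (5,4) (3,3) (6,5)
{U/h/M/Stay/N} → row (5,4) (5,4) (2,-4) (6,5)
{U/h/L/Out/E, U/h/L/Out/N} → row (5,4) (5,4) (1,-3) (-3,-2)
{U/h/L/Stay/E, U/h/L/Stay/N} → row (5,4) (5,4) (1,-3) (6,5)
{U/f/M/Out/E, U/f/M/Out/N, U/f/M/Stay/E, U/f/M/Stay/N, U/f/L/Out/E, U/f/L/Out/N, U/f/L/Stay/E, U/f/L/Stay/N} → row (5,4) (5,4) (6,-4) (6,-4)
That's 14 distinct rows out of 32 strategies.

14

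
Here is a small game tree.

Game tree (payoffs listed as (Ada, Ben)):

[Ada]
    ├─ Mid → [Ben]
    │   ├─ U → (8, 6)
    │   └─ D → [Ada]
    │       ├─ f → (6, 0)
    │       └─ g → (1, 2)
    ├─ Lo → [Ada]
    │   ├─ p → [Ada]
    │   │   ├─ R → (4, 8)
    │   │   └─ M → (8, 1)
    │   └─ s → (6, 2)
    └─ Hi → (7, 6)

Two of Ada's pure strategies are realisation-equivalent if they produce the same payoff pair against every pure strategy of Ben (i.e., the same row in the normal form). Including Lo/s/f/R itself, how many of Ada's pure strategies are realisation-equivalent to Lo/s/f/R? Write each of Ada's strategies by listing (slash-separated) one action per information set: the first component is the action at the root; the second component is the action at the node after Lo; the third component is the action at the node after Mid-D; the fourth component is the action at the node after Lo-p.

Row for Lo/s/f/R (columns U, D): (6,2) (6,2).
Under Lo/s/f/R, Ada's choice at the node after Mid-D and at the node after Lo-p can never be reached regardless of what Ben does, so varying those choices leaves every outcome unchanged.
Holding the reachable choices fixed and varying the unreachable ones freely already gives 2 × 2 = 4 equivalent strategies.
No other strategy reproduces this row, so those 4 are the full class: Lo/s/f/R, Lo/s/f/M, Lo/s/g/R, Lo/s/g/M.

4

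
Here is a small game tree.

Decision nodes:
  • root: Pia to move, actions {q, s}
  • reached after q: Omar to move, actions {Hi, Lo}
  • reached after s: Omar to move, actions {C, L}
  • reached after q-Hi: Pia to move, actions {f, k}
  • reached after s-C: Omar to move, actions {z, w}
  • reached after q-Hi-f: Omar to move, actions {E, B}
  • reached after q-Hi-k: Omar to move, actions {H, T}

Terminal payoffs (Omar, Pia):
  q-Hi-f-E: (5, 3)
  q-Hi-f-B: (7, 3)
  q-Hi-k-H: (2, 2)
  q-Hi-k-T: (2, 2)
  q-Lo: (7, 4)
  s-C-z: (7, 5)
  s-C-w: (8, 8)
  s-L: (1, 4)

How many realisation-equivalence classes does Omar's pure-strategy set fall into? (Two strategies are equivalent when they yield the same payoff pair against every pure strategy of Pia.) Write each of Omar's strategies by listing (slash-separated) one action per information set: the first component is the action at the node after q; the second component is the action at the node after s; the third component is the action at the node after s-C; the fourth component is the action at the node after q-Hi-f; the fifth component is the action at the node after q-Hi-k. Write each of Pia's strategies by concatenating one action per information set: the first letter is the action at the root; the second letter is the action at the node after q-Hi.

Omar has 32 pure strategies: Hi/C/z/E/H, Hi/C/z/E/T, Hi/C/z/B/H, Hi/C/z/B/T, Hi/C/w/E/H, Hi/C/w/E/T, Hi/C/w/B/H, Hi/C/w/B/T, Hi/L/z/E/H, Hi/L/z/E/T, Hi/L/z/B/H, Hi/L/z/B/T, Hi/L/w/E/H, Hi/L/w/E/T, Hi/L/w/B/H, Hi/L/w/B/T, Lo/C/z/E/H, Lo/C/z/E/T, Lo/C/z/B/H, Lo/C/z/B/T, Lo/C/w/E/H, Lo/C/w/E/T, Lo/C/w/B/H, Lo/C/w/B/T, Lo/L/z/E/H, Lo/L/z/E/T, Lo/L/z/B/H, Lo/L/z/B/T, Lo/L/w/E/H, Lo/L/w/E/T, Lo/L/w/B/H, Lo/L/w/B/T. Columns: qf, qk, sf, sk.
{Hi/C/z/E/H, Hi/C/z/E/T} → row (5,3) (2,2) (7,5) (7,5)
{Hi/C/z/B/H, Hi/C/z/B/T} → row (7,3) (2,2) (7,5) (7,5)
{Hi/C/w/E/H, Hi/C/w/E/T} → row (5,3) (2,2) (8,8) (8,8)
{Hi/C/w/B/H, Hi/C/w/B/T} → row (7,3) (2,2) (8,8) (8,8)
{Hi/L/z/E/H, Hi/L/z/E/T, Hi/L/w/E/H, Hi/L/w/E/T} → row (5,3) (2,2) (1,4) (1,4)
{Hi/L/z/B/H, Hi/L/z/B/T, Hi/L/w/B/H, Hi/L/w/B/T} → row (7,3) (2,2) (1,4) (1,4)
{Lo/C/z/E/H, Lo/C/z/E/T, Lo/C/z/B/H, Lo/C/z/B/T} → row (7,4) (7,4) (7,5) (7,5)
{Lo/C/w/E/H, Lo/C/w/E/T, Lo/C/w/B/H, Lo/C/w/B/T} → row (7,4) (7,4) (8,8) (8,8)
{Lo/L/z/E/H, Lo/L/z/E/T, Lo/L/z/B/H, Lo/L/z/B/T, Lo/L/w/E/H, Lo/L/w/E/T, Lo/L/w/B/H, Lo/L/w/B/T} → row (7,4) (7,4) (1,4) (1,4)
That's 9 distinct rows out of 32 strategies.

9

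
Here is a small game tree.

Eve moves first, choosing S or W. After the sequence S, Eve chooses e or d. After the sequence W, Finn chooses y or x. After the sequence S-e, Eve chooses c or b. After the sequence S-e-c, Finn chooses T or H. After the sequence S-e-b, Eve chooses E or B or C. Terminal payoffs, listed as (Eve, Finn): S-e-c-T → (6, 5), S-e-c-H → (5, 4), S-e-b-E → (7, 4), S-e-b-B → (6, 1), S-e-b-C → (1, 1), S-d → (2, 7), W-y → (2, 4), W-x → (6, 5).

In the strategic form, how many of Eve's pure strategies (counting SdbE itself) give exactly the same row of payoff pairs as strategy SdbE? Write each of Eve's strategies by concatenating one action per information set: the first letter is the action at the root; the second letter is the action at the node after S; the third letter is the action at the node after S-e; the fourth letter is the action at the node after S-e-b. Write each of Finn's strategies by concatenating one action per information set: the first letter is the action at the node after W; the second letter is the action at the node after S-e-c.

Row for SdbE (columns yT, yH, xT, xH): (2,7) (2,7) (2,7) (2,7).
Under SdbE, Eve's choice at the node after S-e and at the node after S-e-b can never be reached regardless of what Finn does, so varying those choices leaves every outcome unchanged.
Holding the reachable choices fixed and varying the unreachable ones freely already gives 2 × 3 = 6 equivalent strategies.
No other strategy reproduces this row, so those 6 are the full class: SdcE, SdcB, SdcC, SdbE, SdbB, SdbC.

6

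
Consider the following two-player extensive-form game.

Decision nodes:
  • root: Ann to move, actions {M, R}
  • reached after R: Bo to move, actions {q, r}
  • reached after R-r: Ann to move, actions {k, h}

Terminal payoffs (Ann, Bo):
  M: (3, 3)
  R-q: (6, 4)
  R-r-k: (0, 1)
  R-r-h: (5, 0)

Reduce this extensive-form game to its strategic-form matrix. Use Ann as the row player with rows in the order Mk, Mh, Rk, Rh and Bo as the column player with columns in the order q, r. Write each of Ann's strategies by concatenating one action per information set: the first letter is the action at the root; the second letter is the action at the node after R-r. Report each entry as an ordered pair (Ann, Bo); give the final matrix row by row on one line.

            q        r
  Mk    (3,3)    (3,3)
  Mh    (3,3)    (3,3)
  Rk    (6,4)    (0,1)
  Rh    (6,4)    (5,0)

Mk: (3,3) (3,3) | Mh: (3,3) (3,3) | Rk: (6,4) (0,1) | Rh: (6,4) (5,0)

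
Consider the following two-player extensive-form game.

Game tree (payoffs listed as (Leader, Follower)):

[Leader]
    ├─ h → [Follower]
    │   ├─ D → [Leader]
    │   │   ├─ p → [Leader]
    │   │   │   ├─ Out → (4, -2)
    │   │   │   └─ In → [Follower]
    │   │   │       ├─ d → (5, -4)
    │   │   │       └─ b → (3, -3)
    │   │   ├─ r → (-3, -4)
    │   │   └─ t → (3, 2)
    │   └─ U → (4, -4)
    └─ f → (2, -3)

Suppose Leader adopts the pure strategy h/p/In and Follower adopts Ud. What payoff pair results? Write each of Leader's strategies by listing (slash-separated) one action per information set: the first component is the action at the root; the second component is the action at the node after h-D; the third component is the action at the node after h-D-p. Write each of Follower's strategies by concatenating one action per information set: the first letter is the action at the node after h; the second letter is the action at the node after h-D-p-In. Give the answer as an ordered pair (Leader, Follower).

(4, -4)

Trace the play path from the root:
  Leader plays h
  Follower plays U at [h]
→ terminal payoff (4, -4).
(Leader's choice at the node after h-D is never reached on this path, so it doesn't affect the outcome.)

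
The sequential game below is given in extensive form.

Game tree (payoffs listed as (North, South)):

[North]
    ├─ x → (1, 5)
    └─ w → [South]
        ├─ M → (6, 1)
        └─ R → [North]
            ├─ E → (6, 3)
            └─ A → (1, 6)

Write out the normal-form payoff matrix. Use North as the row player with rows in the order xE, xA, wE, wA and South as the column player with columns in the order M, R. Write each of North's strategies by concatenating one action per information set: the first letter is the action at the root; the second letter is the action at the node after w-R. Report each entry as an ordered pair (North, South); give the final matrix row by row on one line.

xE: (1,5) (1,5) | xA: (1,5) (1,5) | wE: (6,1) (6,3) | wA: (6,1) (1,6)

Row xE: M→(1,5), R→(1,5)
Row xA: M→(1,5), R→(1,5)
Row wE: M→(6,1), R→(6,3)
Row wA: M→(6,1), R→(1,6)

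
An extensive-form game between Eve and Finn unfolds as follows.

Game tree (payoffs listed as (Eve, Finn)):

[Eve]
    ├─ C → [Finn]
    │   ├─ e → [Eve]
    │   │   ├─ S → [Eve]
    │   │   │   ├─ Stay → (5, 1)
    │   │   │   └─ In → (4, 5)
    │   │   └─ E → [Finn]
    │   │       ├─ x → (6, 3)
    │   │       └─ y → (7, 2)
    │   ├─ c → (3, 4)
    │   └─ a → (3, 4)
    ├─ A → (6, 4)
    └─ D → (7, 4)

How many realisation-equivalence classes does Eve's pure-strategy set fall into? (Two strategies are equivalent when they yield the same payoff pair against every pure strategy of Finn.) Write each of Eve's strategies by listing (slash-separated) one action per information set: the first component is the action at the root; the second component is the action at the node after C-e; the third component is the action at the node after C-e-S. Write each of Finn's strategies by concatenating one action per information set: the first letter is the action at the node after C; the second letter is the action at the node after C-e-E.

5

Eve has 12 pure strategies: C/S/Stay, C/S/In, C/E/Stay, C/E/In, A/S/Stay, A/S/In, A/E/Stay, A/E/In, D/S/Stay, D/S/In, D/E/Stay, D/E/In. Columns: ex, ey, cx, cy, ax, ay.
{C/S/Stay} → row (5,1) (5,1) (3,4) (3,4) (3,4) (3,4)
{C/S/In} → row (4,5) (4,5) (3,4) (3,4) (3,4) (3,4)
{C/E/Stay, C/E/In} → row (6,3) (7,2) (3,4) (3,4) (3,4) (3,4)
{A/S/Stay, A/S/In, A/E/Stay, A/E/In} → row (6,4) (6,4) (6,4) (6,4) (6,4) (6,4)
{D/S/Stay, D/S/In, D/E/Stay, D/E/In} → row (7,4) (7,4) (7,4) (7,4) (7,4) (7,4)
That's 5 distinct rows out of 12 strategies.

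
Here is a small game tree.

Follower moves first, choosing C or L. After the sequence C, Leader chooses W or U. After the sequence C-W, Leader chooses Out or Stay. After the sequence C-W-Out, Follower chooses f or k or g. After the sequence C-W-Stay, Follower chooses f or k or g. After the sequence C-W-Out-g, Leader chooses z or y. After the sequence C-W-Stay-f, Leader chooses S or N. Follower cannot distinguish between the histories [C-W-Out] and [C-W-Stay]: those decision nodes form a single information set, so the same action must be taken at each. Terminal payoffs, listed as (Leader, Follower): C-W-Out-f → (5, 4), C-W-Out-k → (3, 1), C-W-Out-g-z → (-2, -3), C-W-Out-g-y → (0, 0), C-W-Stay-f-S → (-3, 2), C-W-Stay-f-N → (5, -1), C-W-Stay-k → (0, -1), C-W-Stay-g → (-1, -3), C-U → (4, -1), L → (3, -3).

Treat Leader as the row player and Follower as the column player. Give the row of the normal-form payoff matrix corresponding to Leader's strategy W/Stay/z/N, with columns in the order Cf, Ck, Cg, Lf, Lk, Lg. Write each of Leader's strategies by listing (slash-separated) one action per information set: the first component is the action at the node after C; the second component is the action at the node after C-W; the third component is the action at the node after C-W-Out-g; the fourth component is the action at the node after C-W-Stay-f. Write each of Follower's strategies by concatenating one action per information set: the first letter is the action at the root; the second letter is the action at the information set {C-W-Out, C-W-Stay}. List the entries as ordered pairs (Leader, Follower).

vs Cf: Follower plays C → Leader plays W at [C] → Leader plays Stay at [C-W] → Follower plays f at [C-W-Stay] → Leader plays N at [C-W-Stay-f] → (5, -1)
vs Ck: Follower plays C → Leader plays W at [C] → Leader plays Stay at [C-W] → Follower plays k at [C-W-Stay] → (0, -1)
vs Cg: Follower plays C → Leader plays W at [C] → Leader plays Stay at [C-W] → Follower plays g at [C-W-Stay] → (-1, -3)
vs Lf: Follower plays L → (3, -3)
vs Lk: Follower plays L → (3, -3)
vs Lg: Follower plays L → (3, -3)

(5,-1) (0,-1) (-1,-3) (3,-3) (3,-3) (3,-3)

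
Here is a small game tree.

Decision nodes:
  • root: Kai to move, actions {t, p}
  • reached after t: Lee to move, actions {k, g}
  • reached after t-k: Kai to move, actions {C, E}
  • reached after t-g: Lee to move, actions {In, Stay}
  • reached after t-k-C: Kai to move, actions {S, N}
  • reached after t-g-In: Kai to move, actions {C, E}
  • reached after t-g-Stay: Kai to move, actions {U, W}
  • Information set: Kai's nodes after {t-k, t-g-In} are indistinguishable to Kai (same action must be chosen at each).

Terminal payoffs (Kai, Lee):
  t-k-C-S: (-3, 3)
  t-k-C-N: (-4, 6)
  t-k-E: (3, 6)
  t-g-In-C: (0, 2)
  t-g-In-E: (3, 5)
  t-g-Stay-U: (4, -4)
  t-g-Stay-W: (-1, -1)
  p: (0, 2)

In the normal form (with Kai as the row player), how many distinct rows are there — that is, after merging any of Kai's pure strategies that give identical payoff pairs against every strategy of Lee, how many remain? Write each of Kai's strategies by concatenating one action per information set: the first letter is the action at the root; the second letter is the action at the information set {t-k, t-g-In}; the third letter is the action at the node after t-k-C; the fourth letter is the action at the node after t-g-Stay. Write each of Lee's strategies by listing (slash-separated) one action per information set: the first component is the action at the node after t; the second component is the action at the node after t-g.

7

Kai has 16 pure strategies: tCSU, tCSW, tCNU, tCNW, tESU, tESW, tENU, tENW, pCSU, pCSW, pCNU, pCNW, pESU, pESW, pENU, pENW. Columns: k/In, k/Stay, g/In, g/Stay.
{tCSU} → row (-3,3) (-3,3) (0,2) (4,-4)
{tCSW} → row (-3,3) (-3,3) (0,2) (-1,-1)
{tCNU} → row (-4,6) (-4,6) (0,2) (4,-4)
{tCNW} → row (-4,6) (-4,6) (0,2) (-1,-1)
{tESU, tENU} → row (3,6) (3,6) (3,5) (4,-4)
{tESW, tENW} → row (3,6) (3,6) (3,5) (-1,-1)
{pCSU, pCSW, pCNU, pCNW, pESU, pESW, pENU, pENW} → row (0,2) (0,2) (0,2) (0,2)
That's 7 distinct rows out of 16 strategies.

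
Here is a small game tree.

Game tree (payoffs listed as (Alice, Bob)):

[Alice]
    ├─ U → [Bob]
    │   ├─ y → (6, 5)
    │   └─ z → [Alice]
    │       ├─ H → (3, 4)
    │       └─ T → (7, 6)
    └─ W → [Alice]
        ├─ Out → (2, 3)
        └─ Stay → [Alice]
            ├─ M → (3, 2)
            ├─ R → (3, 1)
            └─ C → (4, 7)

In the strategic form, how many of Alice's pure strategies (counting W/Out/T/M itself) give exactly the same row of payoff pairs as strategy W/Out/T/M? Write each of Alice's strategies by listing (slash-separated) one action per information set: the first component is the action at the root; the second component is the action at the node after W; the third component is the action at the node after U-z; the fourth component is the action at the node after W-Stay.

6

Row for W/Out/T/M (columns y, z): (2,3) (2,3).
Under W/Out/T/M, Alice's choice at the node after U-z and at the node after W-Stay can never be reached regardless of what Bob does, so varying those choices leaves every outcome unchanged.
Holding the reachable choices fixed and varying the unreachable ones freely already gives 2 × 3 = 6 equivalent strategies.
No other strategy reproduces this row, so those 6 are the full class: W/Out/H/M, W/Out/H/R, W/Out/H/C, W/Out/T/M, W/Out/T/R, W/Out/T/C.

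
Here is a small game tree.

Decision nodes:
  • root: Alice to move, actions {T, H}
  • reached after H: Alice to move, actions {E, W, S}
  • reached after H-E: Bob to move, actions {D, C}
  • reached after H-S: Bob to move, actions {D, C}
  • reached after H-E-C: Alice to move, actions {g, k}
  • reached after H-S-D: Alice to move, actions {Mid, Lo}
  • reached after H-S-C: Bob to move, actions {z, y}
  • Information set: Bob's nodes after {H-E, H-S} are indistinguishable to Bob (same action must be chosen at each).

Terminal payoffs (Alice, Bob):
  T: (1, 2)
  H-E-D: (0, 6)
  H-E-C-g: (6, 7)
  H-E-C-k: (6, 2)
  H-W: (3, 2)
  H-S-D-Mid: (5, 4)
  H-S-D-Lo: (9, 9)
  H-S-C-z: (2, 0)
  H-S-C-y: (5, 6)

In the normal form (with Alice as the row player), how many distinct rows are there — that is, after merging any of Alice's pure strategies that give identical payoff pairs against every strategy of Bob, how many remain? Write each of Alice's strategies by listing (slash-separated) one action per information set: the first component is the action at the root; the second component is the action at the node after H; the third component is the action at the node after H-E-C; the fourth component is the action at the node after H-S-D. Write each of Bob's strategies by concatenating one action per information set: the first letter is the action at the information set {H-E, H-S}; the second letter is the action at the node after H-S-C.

6

Alice has 24 pure strategies: T/E/g/Mid, T/E/g/Lo, T/E/k/Mid, T/E/k/Lo, T/W/g/Mid, T/W/g/Lo, T/W/k/Mid, T/W/k/Lo, T/S/g/Mid, T/S/g/Lo, T/S/k/Mid, T/S/k/Lo, H/E/g/Mid, H/E/g/Lo, H/E/k/Mid, H/E/k/Lo, H/W/g/Mid, H/W/g/Lo, H/W/k/Mid, H/W/k/Lo, H/S/g/Mid, H/S/g/Lo, H/S/k/Mid, H/S/k/Lo. Columns: Dz, Dy, Cz, Cy.
{T/E/g/Mid, T/E/g/Lo, T/E/k/Mid, T/E/k/Lo, T/W/g/Mid, T/W/g/Lo, T/W/k/Mid, T/W/k/Lo, T/S/g/Mid, T/S/g/Lo, T/S/k/Mid, T/S/k/Lo} → row (1,2) (1,2) (1,2) (1,2)
{H/E/g/Mid, H/E/g/Lo} → row (0,6) (0,6) (6,7) (6,7)
{H/E/k/Mid, H/E/k/Lo} → row (0,6) (0,6) (6,2) (6,2)
{H/W/g/Mid, H/W/g/Lo, H/W/k/Mid, H/W/k/Lo} → row (3,2) (3,2) (3,2) (3,2)
{H/S/g/Mid, H/S/k/Mid} → row (5,4) (5,4) (2,0) (5,6)
{H/S/g/Lo, H/S/k/Lo} → row (9,9) (9,9) (2,0) (5,6)
That's 6 distinct rows out of 24 strategies.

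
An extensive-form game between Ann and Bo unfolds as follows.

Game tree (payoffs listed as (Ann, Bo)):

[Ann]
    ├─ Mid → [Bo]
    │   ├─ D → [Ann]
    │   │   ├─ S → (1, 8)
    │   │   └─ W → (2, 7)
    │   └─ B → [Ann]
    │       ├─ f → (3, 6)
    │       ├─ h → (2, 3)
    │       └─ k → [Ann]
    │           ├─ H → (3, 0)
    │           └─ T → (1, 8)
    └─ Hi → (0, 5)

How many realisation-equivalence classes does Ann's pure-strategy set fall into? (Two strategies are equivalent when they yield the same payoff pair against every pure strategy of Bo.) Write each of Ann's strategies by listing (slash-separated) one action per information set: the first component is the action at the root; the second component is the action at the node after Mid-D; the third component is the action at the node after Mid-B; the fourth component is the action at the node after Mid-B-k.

Ann has 24 pure strategies: Mid/S/f/H, Mid/S/f/T, Mid/S/h/H, Mid/S/h/T, Mid/S/k/H, Mid/S/k/T, Mid/W/f/H, Mid/W/f/T, Mid/W/h/H, Mid/W/h/T, Mid/W/k/H, Mid/W/k/T, Hi/S/f/H, Hi/S/f/T, Hi/S/h/H, Hi/S/h/T, Hi/S/k/H, Hi/S/k/T, Hi/W/f/H, Hi/W/f/T, Hi/W/h/H, Hi/W/h/T, Hi/W/k/H, Hi/W/k/T. Columns: D, B.
{Mid/S/f/H, Mid/S/f/T} → row (1,8) (3,6)
{Mid/S/h/H, Mid/S/h/T} → row (1,8) (2,3)
{Mid/S/k/H} → row (1,8) (3,0)
{Mid/S/k/T} → row (1,8) (1,8)
{Mid/W/f/H, Mid/W/f/T} → row (2,7) (3,6)
{Mid/W/h/H, Mid/W/h/T} → row (2,7) (2,3)
{Mid/W/k/H} → row (2,7) (3,0)
{Mid/W/k/T} → row (2,7) (1,8)
{Hi/S/f/H, Hi/S/f/T, Hi/S/h/H, Hi/S/h/T, Hi/S/k/H, Hi/S/k/T, Hi/W/f/H, Hi/W/f/T, Hi/W/h/H, Hi/W/h/T, Hi/W/k/H, Hi/W/k/T} → row (0,5) (0,5)
That's 9 distinct rows out of 24 strategies.

9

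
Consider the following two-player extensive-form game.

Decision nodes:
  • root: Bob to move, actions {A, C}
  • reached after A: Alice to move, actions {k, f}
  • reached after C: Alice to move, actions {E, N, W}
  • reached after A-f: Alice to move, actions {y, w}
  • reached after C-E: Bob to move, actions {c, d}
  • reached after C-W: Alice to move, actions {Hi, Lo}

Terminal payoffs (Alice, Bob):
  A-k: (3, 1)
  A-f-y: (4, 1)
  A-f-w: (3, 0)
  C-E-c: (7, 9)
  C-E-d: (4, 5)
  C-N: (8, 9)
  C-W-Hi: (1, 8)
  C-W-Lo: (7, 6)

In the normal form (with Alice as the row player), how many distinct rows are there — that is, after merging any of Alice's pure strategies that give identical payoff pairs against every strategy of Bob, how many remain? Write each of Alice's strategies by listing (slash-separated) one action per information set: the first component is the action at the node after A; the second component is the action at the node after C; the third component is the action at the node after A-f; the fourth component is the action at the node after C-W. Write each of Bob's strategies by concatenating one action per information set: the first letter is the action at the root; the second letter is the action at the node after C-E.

Alice has 24 pure strategies: k/E/y/Hi, k/E/y/Lo, k/E/w/Hi, k/E/w/Lo, k/N/y/Hi, k/N/y/Lo, k/N/w/Hi, k/N/w/Lo, k/W/y/Hi, k/W/y/Lo, k/W/w/Hi, k/W/w/Lo, f/E/y/Hi, f/E/y/Lo, f/E/w/Hi, f/E/w/Lo, f/N/y/Hi, f/N/y/Lo, f/N/w/Hi, f/N/w/Lo, f/W/y/Hi, f/W/y/Lo, f/W/w/Hi, f/W/w/Lo. Columns: Ac, Ad, Cc, Cd.
{k/E/y/Hi, k/E/y/Lo, k/E/w/Hi, k/E/w/Lo} → row (3,1) (3,1) (7,9) (4,5)
{k/N/y/Hi, k/N/y/Lo, k/N/w/Hi, k/N/w/Lo} → row (3,1) (3,1) (8,9) (8,9)
{k/W/y/Hi, k/W/w/Hi} → row (3,1) (3,1) (1,8) (1,8)
{k/W/y/Lo, k/W/w/Lo} → row (3,1) (3,1) (7,6) (7,6)
{f/E/y/Hi, f/E/y/Lo} → row (4,1) (4,1) (7,9) (4,5)
{f/E/w/Hi, f/E/w/Lo} → row (3,0) (3,0) (7,9) (4,5)
{f/N/y/Hi, f/N/y/Lo} → row (4,1) (4,1) (8,9) (8,9)
{f/N/w/Hi, f/N/w/Lo} → row (3,0) (3,0) (8,9) (8,9)
{f/W/y/Hi} → row (4,1) (4,1) (1,8) (1,8)
{f/W/y/Lo} → row (4,1) (4,1) (7,6) (7,6)
{f/W/w/Hi} → row (3,0) (3,0) (1,8) (1,8)
{f/W/w/Lo} → row (3,0) (3,0) (7,6) (7,6)
That's 12 distinct rows out of 24 strategies.

12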